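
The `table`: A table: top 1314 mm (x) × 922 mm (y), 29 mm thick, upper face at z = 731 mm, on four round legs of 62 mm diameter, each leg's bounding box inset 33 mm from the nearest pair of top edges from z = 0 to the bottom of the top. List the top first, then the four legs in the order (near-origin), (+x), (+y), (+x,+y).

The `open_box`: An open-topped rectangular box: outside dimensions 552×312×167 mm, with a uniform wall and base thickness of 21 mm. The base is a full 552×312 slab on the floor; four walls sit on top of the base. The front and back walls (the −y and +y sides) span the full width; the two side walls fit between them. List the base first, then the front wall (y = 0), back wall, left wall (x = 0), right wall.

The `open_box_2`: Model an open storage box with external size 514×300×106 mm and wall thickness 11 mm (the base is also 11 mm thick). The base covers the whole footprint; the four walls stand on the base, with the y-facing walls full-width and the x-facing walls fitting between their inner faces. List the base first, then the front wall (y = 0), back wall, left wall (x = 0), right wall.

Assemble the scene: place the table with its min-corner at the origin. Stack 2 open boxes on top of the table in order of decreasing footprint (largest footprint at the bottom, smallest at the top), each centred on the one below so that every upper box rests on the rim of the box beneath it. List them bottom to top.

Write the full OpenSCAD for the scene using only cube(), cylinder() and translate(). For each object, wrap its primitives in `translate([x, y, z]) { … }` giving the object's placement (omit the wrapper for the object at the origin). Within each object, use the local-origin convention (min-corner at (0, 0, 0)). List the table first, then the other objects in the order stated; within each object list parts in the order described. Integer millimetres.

translate([0, 0, 702]) cube([1314, 922, 29]);
translate([64, 64, 0]) cylinder(h = 702, r = 31);
translate([1250, 64, 0]) cylinder(h = 702, r = 31);
translate([64, 858, 0]) cylinder(h = 702, r = 31);
translate([1250, 858, 0]) cylinder(h = 702, r = 31);
translate([381, 305, 731]) {
  cube([552, 312, 21]);
  translate([0, 0, 21]) cube([552, 21, 146]);
  translate([0, 291, 21]) cube([552, 21, 146]);
  translate([0, 21, 21]) cube([21, 270, 146]);
  translate([531, 21, 21]) cube([21, 270, 146]);
}
translate([400, 311, 898]) {
  cube([514, 300, 11]);
  translate([0, 0, 11]) cube([514, 11, 95]);
  translate([0, 289, 11]) cube([514, 11, 95]);
  translate([0, 11, 11]) cube([11, 278, 95]);
  translate([503, 11, 11]) cube([11, 278, 95]);
}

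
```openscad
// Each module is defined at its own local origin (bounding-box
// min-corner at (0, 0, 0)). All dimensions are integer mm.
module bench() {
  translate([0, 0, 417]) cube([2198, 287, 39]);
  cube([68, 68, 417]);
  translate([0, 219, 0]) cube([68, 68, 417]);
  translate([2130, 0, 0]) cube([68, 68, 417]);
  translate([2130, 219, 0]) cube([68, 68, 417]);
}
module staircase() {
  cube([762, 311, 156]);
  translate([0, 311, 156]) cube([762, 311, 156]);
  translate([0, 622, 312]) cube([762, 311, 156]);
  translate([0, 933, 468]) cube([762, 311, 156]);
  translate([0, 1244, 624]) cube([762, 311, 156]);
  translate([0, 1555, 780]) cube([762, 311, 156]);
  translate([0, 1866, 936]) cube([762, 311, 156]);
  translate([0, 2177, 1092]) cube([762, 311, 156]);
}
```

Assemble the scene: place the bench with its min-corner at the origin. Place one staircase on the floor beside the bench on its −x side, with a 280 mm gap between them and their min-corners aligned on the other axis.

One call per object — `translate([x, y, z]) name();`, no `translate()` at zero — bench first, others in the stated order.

bench();
translate([-1042, 0, 0]) staircase();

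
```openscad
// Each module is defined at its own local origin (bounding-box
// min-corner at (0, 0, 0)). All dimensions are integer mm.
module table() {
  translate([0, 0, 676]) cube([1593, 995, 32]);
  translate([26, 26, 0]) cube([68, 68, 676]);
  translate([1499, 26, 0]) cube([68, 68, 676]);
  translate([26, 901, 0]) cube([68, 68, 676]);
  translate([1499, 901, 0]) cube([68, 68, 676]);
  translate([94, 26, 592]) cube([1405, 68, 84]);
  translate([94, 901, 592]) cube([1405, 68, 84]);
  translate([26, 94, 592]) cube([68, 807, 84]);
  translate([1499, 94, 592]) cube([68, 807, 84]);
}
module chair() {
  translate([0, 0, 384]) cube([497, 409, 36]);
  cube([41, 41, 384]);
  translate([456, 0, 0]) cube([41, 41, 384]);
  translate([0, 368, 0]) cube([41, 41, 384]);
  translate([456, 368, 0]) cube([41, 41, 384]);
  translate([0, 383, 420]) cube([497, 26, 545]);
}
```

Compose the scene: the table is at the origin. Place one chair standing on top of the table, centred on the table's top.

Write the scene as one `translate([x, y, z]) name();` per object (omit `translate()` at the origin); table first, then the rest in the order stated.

table();
translate([548, 293, 708]) chair();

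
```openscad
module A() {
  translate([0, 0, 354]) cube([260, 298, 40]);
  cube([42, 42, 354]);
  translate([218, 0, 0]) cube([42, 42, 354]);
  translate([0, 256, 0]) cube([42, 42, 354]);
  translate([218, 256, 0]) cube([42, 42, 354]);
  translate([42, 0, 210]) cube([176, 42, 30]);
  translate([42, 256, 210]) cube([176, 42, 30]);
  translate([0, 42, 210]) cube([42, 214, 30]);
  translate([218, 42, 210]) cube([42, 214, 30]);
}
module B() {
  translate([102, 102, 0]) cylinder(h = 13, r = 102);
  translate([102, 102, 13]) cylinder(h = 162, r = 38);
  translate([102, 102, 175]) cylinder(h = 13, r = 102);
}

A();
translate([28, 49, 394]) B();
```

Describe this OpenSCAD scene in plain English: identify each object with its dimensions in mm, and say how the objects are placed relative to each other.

A is a four-legged stool. The seat is 260×298 mm, 40 mm thick, top at z = 394 mm. It stands on four square legs, each 42×42 mm in cross-section, from z = 0 to the seat underside, each flush with a corner of the seat. Four stretchers, 42 mm wide and 30 mm tall, connect adjacent legs with their undersides at z = 210 mm, each running between the inner faces of the legs it joins and aligned with the legs' outer faces on the other axis.

B is a spool: two coaxial disc flanges of radius 102 mm and thickness 13 mm, joined by a core cylinder of radius 38 mm and height 162 mm. The lower flange rests on z = 0 and the three cylinders share a vertical axis.

The spool is on top of the stool.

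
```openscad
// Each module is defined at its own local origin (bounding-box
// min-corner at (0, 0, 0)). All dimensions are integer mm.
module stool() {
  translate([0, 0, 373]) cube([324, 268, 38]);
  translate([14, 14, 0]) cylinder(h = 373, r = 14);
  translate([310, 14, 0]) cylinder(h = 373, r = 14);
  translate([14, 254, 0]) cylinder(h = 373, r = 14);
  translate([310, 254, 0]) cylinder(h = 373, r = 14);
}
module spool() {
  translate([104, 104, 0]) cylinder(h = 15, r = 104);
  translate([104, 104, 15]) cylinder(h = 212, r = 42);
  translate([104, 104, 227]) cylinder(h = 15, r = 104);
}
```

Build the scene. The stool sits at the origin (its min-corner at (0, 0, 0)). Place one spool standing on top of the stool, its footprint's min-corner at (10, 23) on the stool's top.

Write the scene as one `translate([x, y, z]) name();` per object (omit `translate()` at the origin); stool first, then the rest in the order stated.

stool();
translate([10, 23, 411]) spool();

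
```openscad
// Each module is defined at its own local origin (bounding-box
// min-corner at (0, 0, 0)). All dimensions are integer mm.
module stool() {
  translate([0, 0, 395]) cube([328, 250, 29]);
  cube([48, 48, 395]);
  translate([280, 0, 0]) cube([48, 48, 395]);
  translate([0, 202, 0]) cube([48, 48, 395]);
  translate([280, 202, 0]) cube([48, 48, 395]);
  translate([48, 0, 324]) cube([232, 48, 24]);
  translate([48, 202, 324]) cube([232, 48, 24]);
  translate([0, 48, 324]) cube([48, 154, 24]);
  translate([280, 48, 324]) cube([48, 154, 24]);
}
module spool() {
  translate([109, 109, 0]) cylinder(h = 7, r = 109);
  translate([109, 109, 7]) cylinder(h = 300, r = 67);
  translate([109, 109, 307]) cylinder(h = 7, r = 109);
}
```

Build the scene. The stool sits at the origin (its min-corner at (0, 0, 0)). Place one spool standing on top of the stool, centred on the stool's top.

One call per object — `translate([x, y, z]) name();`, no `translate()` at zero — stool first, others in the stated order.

stool();
translate([55, 16, 424]) spool();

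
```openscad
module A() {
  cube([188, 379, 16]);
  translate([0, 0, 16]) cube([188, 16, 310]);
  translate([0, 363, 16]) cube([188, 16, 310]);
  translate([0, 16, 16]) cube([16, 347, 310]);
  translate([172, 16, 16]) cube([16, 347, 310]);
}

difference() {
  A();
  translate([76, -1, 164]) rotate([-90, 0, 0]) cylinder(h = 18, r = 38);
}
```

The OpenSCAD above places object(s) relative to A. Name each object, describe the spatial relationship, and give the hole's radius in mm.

The subtracted cylinder has r = 38 mm.

A is an open box. The open box has a circular hole through its front wall. The hole's radius is 38 mm.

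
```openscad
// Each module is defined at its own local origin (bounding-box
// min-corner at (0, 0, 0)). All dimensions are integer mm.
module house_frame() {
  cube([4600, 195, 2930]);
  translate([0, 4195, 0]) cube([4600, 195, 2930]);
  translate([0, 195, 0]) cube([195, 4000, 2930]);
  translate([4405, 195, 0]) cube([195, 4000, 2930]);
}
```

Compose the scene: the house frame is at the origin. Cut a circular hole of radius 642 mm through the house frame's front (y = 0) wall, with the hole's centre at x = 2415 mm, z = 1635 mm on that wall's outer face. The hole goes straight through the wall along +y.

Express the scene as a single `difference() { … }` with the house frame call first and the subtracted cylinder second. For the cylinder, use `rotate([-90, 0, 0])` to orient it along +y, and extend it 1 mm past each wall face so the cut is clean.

difference() {
  house_frame();
  translate([2415, -1, 1635]) rotate([-90, 0, 0]) cylinder(h = 197, r = 642);
}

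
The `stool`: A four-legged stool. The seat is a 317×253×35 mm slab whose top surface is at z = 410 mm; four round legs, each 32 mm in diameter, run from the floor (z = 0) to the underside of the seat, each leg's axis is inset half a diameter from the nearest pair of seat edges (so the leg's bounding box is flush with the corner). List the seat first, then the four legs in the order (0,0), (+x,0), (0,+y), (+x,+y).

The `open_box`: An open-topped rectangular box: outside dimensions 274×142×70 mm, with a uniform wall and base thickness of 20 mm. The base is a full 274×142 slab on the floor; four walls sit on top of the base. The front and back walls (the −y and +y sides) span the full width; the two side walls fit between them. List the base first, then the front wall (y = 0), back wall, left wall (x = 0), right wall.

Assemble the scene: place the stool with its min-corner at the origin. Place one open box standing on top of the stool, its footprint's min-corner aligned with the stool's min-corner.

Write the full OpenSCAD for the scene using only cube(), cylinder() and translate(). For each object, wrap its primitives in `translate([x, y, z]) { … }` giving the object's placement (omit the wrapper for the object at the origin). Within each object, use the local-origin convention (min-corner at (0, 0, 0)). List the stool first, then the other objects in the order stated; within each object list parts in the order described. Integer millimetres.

translate([0, 0, 375]) cube([317, 253, 35]);
translate([16, 16, 0]) cylinder(h = 375, r = 16);
translate([301, 16, 0]) cylinder(h = 375, r = 16);
translate([16, 237, 0]) cylinder(h = 375, r = 16);
translate([301, 237, 0]) cylinder(h = 375, r = 16);
translate([0, 0, 410]) {
  cube([274, 142, 20]);
  translate([0, 0, 20]) cube([274, 20, 50]);
  translate([0, 122, 20]) cube([274, 20, 50]);
  translate([0, 20, 20]) cube([20, 102, 50]);
  translate([254, 20, 20]) cube([20, 102, 50]);
}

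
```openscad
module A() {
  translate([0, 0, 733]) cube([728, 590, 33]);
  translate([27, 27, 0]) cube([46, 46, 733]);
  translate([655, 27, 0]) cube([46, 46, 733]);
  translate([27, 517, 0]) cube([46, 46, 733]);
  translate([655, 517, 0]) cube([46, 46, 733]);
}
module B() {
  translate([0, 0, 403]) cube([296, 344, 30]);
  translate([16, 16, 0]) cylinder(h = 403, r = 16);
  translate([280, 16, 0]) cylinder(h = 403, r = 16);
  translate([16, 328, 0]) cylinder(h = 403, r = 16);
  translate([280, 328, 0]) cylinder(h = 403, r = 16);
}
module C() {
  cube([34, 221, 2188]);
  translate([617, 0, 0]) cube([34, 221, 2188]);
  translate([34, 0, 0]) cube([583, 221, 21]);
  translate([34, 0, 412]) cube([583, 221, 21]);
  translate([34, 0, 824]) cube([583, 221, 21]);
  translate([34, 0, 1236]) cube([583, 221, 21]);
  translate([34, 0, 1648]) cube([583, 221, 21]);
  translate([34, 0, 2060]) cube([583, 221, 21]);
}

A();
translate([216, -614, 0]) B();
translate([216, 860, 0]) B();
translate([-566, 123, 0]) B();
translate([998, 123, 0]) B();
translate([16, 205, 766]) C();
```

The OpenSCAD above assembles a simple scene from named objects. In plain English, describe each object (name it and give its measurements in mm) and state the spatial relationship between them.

A is a table with a 728×590 mm rectangular top, 33 mm thick, top surface at z = 766 mm, supported by four 46×46 mm square legs, each inset 27 mm from the nearest pair of top edges, running from the floor.

B is a simple wooden stool: a rectangular seat 296 mm (x) by 344 mm (y), 30 mm thick, top face at z = 433 mm, on four round legs, each 32 mm in diameter. The legs rest on z = 0, each leg's axis is inset half a diameter from the nearest pair of seat edges (so the leg's bounding box is flush with the corner).

C is an open bookshelf. Two side panels, each 34 mm thick, 221 mm deep and 2188 mm tall, stand 651 mm apart (outside-to-outside). Between them sit 6 shelves, each 21 mm thick and 221 mm deep, spanning the full gap between the sides. The bottom shelf rests on the floor (its underside at z = 0) and the clear gap between one shelf's top and the next shelf's underside is 391 mm.

Four stools sit around the table at the −y, +y, −x, +x sides. The bookshelf is on top of the table.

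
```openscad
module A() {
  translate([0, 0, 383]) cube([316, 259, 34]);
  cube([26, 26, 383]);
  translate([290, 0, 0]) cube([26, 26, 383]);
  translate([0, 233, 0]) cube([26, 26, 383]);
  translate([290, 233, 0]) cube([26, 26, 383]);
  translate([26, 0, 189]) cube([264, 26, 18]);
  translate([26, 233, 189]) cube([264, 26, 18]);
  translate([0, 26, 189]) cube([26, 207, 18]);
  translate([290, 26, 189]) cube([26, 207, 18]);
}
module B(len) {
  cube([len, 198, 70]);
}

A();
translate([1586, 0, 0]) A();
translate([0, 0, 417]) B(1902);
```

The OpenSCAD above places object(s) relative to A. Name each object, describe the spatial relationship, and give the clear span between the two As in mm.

A is a stool. B is a beam. A beam spans the tops of two stools. The clear span between the two stools is 1270 mm.

Second stool starts at x = 1586; first ends at x = 316; clear span = 1586 − 316 = 1270 mm.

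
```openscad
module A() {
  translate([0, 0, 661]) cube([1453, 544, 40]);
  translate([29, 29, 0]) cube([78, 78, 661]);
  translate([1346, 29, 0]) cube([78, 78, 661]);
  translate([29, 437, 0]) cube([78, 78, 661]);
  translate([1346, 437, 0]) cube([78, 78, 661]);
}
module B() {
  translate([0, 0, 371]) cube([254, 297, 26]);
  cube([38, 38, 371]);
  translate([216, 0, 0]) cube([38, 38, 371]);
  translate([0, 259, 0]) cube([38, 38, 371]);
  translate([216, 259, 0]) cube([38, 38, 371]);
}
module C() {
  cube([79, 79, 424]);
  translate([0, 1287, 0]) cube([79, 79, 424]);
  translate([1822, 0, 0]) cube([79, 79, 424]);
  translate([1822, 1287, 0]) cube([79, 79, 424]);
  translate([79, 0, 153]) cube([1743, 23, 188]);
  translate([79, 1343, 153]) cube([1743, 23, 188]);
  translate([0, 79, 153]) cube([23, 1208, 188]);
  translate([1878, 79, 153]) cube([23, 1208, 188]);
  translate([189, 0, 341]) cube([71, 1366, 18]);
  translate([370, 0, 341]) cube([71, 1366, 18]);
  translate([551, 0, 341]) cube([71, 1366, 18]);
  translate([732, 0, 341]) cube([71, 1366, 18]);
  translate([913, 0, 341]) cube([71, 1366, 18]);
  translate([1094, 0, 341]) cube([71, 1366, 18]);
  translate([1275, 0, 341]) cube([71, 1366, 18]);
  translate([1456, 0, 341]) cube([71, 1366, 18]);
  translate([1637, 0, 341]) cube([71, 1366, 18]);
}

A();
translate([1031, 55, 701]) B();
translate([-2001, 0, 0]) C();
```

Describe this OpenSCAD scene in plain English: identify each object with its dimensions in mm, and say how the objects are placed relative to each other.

A is a rectangular dining table. The top is 1453×544×40 mm with its upper surface at z = 701 mm. It stands on four 78×78 mm square legs, each inset 29 mm from the nearest pair of top edges, running from the floor to the underside of the top.

B is a four-legged stool. The seat is a 254×297×26 mm slab whose top surface is at z = 397 mm; four square legs, each 38×38 mm in cross-section, run from the floor (z = 0) to the underside of the seat, each flush with a corner of the seat.

C is a bed frame 1901 mm long (x) by 1366 mm wide (y). Four 79×79 mm corner posts, 424 mm tall, at the corners of the footprint. Four rails of 23 mm thickness and 188 mm height run between adjacent posts with their undersides at z = 153 mm, their outer faces flush with the outside of the frame (the two x-running rails run between the posts' inner faces; the two y-running rails run between the posts' inner faces). 9 slats, each 71 mm wide (x) and 18 mm thick, lie across the top of the two x-running rails, running the full 1366 mm width of the frame in y; the slats are evenly spaced along x between the inner faces of the end posts with equal gaps (rounded down to the nearest mm) at the −x end and between each pair — any rounding remainder accumulates at the +x end.

The stool is on top of the table. The bed frame is on the floor beside the table on its −x side.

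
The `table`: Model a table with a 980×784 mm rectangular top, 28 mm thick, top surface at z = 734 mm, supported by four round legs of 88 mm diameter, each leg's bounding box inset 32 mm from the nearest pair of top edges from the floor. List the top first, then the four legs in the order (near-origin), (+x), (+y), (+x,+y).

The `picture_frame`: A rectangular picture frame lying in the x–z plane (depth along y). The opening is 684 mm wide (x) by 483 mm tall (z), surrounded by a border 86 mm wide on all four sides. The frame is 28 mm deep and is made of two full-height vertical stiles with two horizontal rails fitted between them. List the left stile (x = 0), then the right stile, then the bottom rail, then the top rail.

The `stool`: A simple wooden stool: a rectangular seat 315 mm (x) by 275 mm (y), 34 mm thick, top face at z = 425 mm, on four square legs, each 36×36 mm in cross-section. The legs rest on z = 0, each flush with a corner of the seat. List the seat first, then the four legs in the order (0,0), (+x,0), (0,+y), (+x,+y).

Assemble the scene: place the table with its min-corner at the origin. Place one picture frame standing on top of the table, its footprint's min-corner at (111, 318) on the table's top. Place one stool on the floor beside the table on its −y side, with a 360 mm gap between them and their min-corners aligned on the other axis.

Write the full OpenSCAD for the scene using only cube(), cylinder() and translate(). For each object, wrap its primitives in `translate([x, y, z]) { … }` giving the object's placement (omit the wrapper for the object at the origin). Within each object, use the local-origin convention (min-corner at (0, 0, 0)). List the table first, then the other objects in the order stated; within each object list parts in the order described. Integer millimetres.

translate([0, 0, 706]) cube([980, 784, 28]);
translate([76, 76, 0]) cylinder(h = 706, r = 44);
translate([904, 76, 0]) cylinder(h = 706, r = 44);
translate([76, 708, 0]) cylinder(h = 706, r = 44);
translate([904, 708, 0]) cylinder(h = 706, r = 44);
translate([111, 318, 734]) {
  cube([86, 28, 655]);
  translate([770, 0, 0]) cube([86, 28, 655]);
  translate([86, 0, 0]) cube([684, 28, 86]);
  translate([86, 0, 569]) cube([684, 28, 86]);
}
translate([0, -635, 0]) {
  translate([0, 0, 391]) cube([315, 275, 34]);
  cube([36, 36, 391]);
  translate([279, 0, 0]) cube([36, 36, 391]);
  translate([0, 239, 0]) cube([36, 36, 391]);
  translate([279, 239, 0]) cube([36, 36, 391]);
}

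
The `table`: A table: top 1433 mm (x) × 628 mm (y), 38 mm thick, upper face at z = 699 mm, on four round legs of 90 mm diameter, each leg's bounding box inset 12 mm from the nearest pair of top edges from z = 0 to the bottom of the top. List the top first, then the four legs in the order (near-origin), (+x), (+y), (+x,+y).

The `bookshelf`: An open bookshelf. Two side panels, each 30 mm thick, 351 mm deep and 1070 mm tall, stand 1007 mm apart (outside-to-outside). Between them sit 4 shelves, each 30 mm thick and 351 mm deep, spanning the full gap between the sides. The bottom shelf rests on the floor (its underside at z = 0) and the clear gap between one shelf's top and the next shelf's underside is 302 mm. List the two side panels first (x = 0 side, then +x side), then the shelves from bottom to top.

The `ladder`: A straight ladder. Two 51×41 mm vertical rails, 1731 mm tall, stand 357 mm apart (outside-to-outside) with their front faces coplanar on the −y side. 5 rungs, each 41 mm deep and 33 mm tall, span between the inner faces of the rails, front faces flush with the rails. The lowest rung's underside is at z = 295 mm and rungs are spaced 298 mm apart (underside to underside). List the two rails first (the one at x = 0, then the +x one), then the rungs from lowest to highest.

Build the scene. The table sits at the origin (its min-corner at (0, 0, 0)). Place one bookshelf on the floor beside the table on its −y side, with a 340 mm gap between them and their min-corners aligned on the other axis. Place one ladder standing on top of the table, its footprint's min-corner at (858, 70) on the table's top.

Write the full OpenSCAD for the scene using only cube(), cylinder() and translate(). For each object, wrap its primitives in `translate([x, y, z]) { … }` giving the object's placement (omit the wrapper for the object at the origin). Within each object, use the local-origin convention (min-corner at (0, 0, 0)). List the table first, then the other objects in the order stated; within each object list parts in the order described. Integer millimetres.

translate([0, 0, 661]) cube([1433, 628, 38]);
translate([57, 57, 0]) cylinder(h = 661, r = 45);
translate([1376, 57, 0]) cylinder(h = 661, r = 45);
translate([57, 571, 0]) cylinder(h = 661, r = 45);
translate([1376, 571, 0]) cylinder(h = 661, r = 45);
translate([0, -691, 0]) {
  cube([30, 351, 1070]);
  translate([977, 0, 0]) cube([30, 351, 1070]);
  translate([30, 0, 0]) cube([947, 351, 30]);
  translate([30, 0, 332]) cube([947, 351, 30]);
  translate([30, 0, 664]) cube([947, 351, 30]);
  translate([30, 0, 996]) cube([947, 351, 30]);
}
translate([858, 70, 699]) {
  cube([51, 41, 1731]);
  translate([306, 0, 0]) cube([51, 41, 1731]);
  translate([51, 0, 295]) cube([255, 41, 33]);
  translate([51, 0, 593]) cube([255, 41, 33]);
  translate([51, 0, 891]) cube([255, 41, 33]);
  translate([51, 0, 1189]) cube([255, 41, 33]);
  translate([51, 0, 1487]) cube([255, 41, 33]);
}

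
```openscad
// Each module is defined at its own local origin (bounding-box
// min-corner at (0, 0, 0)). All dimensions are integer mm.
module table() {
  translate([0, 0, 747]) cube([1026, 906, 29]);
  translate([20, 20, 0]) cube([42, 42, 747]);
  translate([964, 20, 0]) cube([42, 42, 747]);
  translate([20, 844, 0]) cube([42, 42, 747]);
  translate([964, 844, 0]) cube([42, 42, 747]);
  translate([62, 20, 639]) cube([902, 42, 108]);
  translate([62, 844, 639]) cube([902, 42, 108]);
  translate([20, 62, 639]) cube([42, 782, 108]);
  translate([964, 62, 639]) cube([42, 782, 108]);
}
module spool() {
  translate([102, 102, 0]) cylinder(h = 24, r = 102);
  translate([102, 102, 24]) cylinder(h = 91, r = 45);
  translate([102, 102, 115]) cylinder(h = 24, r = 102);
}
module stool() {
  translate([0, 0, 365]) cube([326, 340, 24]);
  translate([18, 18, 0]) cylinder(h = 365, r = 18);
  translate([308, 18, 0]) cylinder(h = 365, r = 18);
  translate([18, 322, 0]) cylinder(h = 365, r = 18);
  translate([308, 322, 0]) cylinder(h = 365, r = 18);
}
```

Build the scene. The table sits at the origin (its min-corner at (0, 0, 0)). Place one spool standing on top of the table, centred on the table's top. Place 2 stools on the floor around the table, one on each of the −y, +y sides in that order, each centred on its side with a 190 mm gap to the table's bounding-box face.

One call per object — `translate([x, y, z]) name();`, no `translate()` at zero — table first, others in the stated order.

table();
translate([411, 351, 776]) spool();
translate([350, -530, 0]) stool();
translate([350, 1096, 0]) stool();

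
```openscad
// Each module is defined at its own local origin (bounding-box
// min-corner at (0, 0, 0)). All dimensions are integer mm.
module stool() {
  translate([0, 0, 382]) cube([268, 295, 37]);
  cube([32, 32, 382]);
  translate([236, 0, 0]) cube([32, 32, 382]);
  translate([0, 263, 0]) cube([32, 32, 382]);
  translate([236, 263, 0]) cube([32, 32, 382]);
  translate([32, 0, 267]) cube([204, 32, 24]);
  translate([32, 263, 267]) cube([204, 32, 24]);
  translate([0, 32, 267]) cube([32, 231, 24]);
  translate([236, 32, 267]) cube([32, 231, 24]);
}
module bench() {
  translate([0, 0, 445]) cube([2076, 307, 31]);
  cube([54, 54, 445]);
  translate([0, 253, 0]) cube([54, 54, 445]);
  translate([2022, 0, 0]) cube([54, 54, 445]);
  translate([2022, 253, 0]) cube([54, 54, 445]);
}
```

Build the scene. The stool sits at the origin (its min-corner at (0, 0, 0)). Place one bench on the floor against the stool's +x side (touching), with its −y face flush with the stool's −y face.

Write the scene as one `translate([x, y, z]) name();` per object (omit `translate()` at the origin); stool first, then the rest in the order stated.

stool();
translate([268, 0, 0]) bench();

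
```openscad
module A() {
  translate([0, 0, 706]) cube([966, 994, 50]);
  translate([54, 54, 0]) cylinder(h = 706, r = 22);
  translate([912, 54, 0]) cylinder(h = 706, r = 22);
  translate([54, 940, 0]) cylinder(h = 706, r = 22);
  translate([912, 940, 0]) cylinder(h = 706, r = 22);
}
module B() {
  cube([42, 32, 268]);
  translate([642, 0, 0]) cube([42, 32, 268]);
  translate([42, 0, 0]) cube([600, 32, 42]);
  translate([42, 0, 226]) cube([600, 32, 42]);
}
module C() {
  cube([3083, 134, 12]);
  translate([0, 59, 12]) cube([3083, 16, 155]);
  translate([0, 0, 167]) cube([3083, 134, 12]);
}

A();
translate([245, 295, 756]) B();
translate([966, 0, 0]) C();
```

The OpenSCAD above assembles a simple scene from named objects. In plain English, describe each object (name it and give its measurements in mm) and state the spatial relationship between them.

A is a table: top 966 mm (x) × 994 mm (y), 50 mm thick, upper face at z = 756 mm, on four round legs of 44 mm diameter, each leg's bounding box inset 32 mm from the nearest pair of top edges, running from z = 0 to the bottom of the top.

B is a rectangular picture frame lying in the x–z plane (depth along y). The opening is 600 mm wide (x) by 184 mm tall (z), surrounded by a border 42 mm wide on all four sides. The frame is 32 mm deep and is made of two full-height vertical stiles with two horizontal rails fitted between them.

C is an I-beam lying along x, 3083 mm long. Overall section height 179 mm. Two flanges 134 mm wide (y) and 12 mm thick, one on the floor and one at the top; a web 16 mm thick runs between them, centred on the flange width.

The picture frame is on top of the table. The I-beam is against the table's +x side, with their −y faces flush.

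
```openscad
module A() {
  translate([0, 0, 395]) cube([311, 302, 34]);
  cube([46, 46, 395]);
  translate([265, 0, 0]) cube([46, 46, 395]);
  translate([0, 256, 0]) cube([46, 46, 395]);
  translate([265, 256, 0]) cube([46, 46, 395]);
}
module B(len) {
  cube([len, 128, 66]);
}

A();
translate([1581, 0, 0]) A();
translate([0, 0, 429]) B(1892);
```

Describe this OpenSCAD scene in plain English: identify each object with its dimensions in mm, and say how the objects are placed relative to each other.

A is a simple wooden stool: a rectangular seat 311 mm (x) by 302 mm (y), 34 mm thick, top face at z = 429 mm, on four square legs, each 46×46 mm in cross-section. The legs rest on z = 0, each flush with a corner of the seat.

B is a rectangular beam 1892 mm long (x), 128 mm deep (y), 66 mm thick (z).

The beam spans the tops of two stools placed 1270 mm apart, resting at z = 429 mm.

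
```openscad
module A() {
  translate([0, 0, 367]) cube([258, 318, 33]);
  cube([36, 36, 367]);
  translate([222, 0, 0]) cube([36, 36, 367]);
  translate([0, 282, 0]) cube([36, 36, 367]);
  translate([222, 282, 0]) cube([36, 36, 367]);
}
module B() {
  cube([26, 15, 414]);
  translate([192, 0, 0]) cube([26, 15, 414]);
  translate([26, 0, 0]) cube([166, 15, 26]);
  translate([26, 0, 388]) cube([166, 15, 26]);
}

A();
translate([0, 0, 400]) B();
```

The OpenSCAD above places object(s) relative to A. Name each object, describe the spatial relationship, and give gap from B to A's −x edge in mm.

The picture frame's min-x is at 0; the stool's min-x is 0; gap = 0 mm.

A is a stool. B is a picture frame. The picture frame is on top of the stool. The gap from the picture frame to the stool's −x edge is 0 mm.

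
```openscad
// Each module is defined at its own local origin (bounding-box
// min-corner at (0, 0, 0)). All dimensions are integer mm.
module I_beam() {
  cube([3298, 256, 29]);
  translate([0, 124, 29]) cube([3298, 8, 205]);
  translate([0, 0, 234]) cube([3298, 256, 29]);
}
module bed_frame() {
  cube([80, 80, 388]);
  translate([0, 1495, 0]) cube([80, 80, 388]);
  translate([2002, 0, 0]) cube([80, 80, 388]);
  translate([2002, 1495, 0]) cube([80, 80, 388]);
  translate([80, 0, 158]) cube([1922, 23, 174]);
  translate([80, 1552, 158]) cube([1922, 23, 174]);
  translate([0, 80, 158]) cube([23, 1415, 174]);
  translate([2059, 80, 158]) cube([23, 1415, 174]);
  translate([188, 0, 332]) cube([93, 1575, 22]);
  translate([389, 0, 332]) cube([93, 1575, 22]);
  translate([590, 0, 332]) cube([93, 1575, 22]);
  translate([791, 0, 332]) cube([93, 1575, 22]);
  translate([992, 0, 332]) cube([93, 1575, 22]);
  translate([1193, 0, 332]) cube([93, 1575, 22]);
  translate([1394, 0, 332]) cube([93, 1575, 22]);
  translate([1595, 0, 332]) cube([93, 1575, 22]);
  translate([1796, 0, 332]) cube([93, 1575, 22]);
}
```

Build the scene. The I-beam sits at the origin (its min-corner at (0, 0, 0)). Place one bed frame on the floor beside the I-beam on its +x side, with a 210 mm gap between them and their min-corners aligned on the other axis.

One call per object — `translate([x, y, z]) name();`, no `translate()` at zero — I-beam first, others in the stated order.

I_beam();
translate([3508, 0, 0]) bed_frame();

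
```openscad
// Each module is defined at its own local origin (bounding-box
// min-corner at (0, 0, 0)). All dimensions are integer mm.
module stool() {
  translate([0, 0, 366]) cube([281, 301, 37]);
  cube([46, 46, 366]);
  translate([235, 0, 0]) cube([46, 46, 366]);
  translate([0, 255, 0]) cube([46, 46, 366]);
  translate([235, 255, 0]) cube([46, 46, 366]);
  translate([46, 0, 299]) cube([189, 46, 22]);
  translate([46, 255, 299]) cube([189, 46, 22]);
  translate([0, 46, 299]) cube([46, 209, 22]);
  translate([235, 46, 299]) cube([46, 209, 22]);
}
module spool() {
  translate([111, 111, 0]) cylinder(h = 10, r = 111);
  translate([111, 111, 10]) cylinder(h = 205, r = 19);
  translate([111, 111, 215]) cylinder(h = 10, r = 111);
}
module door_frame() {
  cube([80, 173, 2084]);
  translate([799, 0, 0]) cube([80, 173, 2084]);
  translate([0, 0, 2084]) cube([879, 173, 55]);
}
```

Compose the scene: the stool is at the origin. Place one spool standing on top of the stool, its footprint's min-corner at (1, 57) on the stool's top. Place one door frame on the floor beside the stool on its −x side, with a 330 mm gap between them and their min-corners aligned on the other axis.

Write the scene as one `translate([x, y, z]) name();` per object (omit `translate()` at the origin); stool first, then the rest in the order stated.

stool();
translate([1, 57, 403]) spool();
translate([-1209, 0, 0]) door_frame();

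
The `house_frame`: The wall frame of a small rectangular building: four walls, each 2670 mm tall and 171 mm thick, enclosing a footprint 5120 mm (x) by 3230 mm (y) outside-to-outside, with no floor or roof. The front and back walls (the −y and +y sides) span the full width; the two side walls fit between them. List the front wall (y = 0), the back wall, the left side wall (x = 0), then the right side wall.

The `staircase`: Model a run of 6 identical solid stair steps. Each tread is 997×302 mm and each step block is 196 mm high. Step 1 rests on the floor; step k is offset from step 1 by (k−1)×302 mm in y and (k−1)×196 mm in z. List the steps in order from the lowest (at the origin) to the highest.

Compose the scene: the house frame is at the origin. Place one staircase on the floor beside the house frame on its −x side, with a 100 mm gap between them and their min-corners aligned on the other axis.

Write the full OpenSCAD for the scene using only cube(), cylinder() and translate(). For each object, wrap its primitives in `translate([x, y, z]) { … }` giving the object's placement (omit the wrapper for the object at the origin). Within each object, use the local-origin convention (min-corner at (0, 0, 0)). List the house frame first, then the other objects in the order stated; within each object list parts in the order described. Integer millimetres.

cube([5120, 171, 2670]);
translate([0, 3059, 0]) cube([5120, 171, 2670]);
translate([0, 171, 0]) cube([171, 2888, 2670]);
translate([4949, 171, 0]) cube([171, 2888, 2670]);
translate([-1097, 0, 0]) {
  cube([997, 302, 196]);
  translate([0, 302, 196]) cube([997, 302, 196]);
  translate([0, 604, 392]) cube([997, 302, 196]);
  translate([0, 906, 588]) cube([997, 302, 196]);
  translate([0, 1208, 784]) cube([997, 302, 196]);
  translate([0, 1510, 980]) cube([997, 302, 196]);
}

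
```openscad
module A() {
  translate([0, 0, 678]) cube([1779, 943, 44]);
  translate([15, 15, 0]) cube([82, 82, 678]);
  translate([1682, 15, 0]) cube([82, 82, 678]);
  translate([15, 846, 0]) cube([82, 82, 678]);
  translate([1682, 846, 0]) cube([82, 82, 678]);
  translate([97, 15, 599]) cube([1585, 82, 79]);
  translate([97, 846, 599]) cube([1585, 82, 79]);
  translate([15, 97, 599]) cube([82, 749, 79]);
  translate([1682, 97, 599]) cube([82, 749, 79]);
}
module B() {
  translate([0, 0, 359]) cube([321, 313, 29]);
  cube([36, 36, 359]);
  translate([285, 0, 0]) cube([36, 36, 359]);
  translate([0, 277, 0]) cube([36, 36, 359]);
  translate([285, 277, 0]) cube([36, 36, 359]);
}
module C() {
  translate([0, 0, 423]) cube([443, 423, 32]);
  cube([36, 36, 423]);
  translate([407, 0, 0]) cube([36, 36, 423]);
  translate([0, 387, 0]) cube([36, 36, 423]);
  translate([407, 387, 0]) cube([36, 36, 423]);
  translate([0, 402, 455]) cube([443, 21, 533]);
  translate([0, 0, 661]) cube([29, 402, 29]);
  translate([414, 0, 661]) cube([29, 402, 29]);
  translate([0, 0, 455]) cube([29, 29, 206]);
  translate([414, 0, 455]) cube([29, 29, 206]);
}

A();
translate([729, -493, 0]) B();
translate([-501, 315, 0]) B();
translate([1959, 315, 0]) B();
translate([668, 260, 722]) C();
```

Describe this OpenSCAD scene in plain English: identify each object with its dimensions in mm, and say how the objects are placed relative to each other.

A is a table with a 1779×943 mm rectangular top, 44 mm thick, top surface at z = 722 mm, supported by four 82×82 mm square legs, each inset 15 mm from the nearest pair of top edges, running from the floor. Four apron rails, 82 mm thick and 79 mm tall, run between adjacent legs with their top edges flush with the underside of the top and their outer faces flush with the legs' outer faces.

B is a four-legged stool. The seat is 321×313 mm, 29 mm thick, top at z = 388 mm. It stands on four square legs, each 36×36 mm in cross-section, from z = 0 to the seat underside, each flush with a corner of the seat.

C is a chair. The seat is a 443×423×32 mm slab with its top at z = 455 mm, on four 36×36 mm corner legs (flush with the seat edges, standing on z = 0). A flat backrest 21 mm thick, 533 mm tall, spans the full seat width and rises from the seat top along its +y edge, rear face flush with the rear of the seat. Two armrests of 29×29 mm section run along each side from the seat's front edge to the front of the backrest, top faces 235 mm above the seat top and outer faces flush with the seat's x-edges; a 29×29 mm post under the front of each armrest stands on the seat at the front corner.

Three stools sit around the table at the −y, −x, +x sides. The chair is on top of the table, centred.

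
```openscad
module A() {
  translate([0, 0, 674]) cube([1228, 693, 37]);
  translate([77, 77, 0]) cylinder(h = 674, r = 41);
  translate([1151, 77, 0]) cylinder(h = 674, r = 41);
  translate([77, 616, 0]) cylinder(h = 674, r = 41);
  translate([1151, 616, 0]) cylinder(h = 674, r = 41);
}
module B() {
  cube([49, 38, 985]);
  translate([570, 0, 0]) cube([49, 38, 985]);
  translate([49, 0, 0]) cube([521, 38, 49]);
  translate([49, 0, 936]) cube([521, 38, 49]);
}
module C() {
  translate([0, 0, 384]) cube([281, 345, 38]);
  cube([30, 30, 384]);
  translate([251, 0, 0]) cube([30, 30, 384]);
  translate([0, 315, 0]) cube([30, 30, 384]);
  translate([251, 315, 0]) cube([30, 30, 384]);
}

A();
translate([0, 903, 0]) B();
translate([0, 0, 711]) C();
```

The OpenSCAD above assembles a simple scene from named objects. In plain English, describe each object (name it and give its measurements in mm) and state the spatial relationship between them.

A is a rectangular dining table. The top is 1228×693×37 mm with its upper surface at z = 711 mm. It stands on four round legs of 82 mm diameter, each leg's bounding box inset 36 mm from the nearest pair of top edges, running from the floor to the underside of the top.

B is a rectangular picture frame lying in the x–z plane (depth along y). The opening is 521 mm wide (x) by 887 mm tall (z), surrounded by a border 49 mm wide on all four sides. The frame is 38 mm deep and is made of two full-height vertical stiles with two horizontal rails fitted between them.

C is a four-legged stool. The seat is 281×345 mm, 38 mm thick, top at z = 422 mm. It stands on four square legs, each 30×30 mm in cross-section, from z = 0 to the seat underside, each flush with a corner of the seat.

The picture frame is on the floor beside the table on its +y side. The stool is on top of the table.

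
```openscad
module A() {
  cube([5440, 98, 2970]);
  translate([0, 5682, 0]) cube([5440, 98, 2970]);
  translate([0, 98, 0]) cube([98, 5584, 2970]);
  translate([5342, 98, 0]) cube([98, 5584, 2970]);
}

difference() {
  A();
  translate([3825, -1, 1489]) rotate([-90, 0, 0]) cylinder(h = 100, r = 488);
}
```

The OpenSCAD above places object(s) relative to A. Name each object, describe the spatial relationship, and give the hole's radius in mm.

The subtracted cylinder has r = 488 mm.

A is a house frame. The house frame has a circular hole through its front wall. The hole's radius is 488 mm.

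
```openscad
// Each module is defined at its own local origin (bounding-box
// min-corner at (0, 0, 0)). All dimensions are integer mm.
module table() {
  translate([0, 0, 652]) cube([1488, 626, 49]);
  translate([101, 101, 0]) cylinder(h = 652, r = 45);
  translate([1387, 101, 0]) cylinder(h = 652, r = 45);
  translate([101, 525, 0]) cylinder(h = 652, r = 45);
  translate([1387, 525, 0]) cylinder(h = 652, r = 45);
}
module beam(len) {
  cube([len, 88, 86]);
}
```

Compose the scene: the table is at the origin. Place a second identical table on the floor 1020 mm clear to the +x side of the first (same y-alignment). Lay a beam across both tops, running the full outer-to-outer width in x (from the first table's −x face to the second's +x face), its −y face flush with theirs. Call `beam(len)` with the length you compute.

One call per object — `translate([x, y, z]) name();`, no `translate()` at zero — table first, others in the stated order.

table();
translate([2508, 0, 0]) table();
translate([0, 0, 701]) beam(3996);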